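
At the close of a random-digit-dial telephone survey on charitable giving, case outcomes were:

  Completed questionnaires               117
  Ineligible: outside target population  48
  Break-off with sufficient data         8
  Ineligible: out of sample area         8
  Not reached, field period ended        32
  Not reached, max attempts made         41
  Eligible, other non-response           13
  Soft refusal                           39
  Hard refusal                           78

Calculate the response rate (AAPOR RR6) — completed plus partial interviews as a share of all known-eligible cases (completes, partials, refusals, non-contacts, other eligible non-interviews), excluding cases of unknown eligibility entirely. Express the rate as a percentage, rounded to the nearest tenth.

38.1%

Refusals = 78 + 39 = 117
Non-contacts = 32 + 41 = 73
Out of scope = 48 + 8 = 56
Num → 117 + 8 = 125
Base → 117 + 8 + 117 + 73 + 13 = 328
RR6 = 125 / 328 = 0.3811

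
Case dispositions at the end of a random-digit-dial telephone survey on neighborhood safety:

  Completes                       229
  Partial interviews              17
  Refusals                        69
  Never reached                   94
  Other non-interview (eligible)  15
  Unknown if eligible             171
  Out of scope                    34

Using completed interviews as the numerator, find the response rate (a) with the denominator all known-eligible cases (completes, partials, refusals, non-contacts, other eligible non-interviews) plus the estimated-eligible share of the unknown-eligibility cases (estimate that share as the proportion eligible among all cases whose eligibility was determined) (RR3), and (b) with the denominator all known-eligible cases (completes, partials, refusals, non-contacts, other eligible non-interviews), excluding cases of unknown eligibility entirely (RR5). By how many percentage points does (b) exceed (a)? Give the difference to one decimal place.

Top = 229
Eligible (known) = 229 + 17 + 69 + 94 + 15 = 424
e = 424 / (424 + 34) = 424 / 458 = 0.9258
Eligible share of unknowns = 0.9258 × 171 = 158.31
Denominator = 424 + 158.31 = 582.31
RR3 = 229 / 582.31 = 0.3933
Denominator = 229 + 17 + 69 + 94 + 15 = 424
RR5 = 229 / 424 = 0.5401
Difference = 54.01 − 39.33 = 14.68 percentage points

14.7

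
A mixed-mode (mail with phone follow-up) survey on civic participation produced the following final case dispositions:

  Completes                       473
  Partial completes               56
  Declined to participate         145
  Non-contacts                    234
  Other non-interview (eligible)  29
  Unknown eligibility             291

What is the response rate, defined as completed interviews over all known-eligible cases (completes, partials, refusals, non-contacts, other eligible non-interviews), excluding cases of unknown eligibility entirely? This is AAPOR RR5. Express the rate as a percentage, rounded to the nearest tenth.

50.5%

Numerator → 473
Base → 473 + 56 + 145 + 234 + 29 = 937
RR5 = 473 / 937 = 0.5048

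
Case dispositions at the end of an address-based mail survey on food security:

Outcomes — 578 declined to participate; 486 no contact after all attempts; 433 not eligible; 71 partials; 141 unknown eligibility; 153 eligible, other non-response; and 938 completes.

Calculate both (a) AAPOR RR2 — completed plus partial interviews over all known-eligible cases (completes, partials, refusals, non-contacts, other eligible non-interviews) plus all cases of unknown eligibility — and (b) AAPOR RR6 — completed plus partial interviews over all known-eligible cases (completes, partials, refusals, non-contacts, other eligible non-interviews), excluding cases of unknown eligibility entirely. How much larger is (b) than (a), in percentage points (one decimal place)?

2.7

Numerator = 938 + 71 = 1009
Denom = 938 + 71 + 578 + 486 + 153 + 141 = 2367
RR2 = 1009 / 2367 = 0.4263
Denom = 938 + 71 + 578 + 486 + 153 = 2226
RR6 = 1009 / 2226 = 0.4533
Difference = 45.33 − 42.63 = 2.70 percentage points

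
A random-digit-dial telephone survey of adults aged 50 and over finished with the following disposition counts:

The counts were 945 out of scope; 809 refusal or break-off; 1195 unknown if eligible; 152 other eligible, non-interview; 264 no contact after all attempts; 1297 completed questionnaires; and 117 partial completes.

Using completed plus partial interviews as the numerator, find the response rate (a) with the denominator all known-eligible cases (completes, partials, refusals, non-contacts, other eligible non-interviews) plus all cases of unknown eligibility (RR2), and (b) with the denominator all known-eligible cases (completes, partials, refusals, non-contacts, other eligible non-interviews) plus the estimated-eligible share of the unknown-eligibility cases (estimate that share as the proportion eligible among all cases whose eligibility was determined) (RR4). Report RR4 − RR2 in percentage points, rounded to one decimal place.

Numerator: 1297 + 117 = 1414
Denominator: 1297 + 117 + 809 + 264 + 152 + 1195 = 3834
RR2 = 1414 / 3834 = 0.3688
Determined eligible: 1297 + 117 + 809 + 264 + 152 = 2639
e = 2639 / (2639 + 945) = 2639 / 3584 = 0.7363
Eligible share of unknowns: 0.7363 × 1195 = 879.88
Denominator: 2639 + 879.88 = 3518.88
RR4 = 1414 / 3518.88 = 0.4018
Difference = 40.18 − 36.88 = 3.30 percentage points

3.3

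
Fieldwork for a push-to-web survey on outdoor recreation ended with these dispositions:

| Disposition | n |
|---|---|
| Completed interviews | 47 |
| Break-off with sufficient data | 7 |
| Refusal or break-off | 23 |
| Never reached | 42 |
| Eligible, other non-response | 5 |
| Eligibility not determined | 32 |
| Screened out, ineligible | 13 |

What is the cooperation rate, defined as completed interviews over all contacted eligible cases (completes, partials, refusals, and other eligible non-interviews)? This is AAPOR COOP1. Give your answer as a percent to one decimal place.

Num → 47
Denominator → 47 + 7 + 23 + 5 = 82
COOP1 = 47 / 82 = 0.5732

57.3%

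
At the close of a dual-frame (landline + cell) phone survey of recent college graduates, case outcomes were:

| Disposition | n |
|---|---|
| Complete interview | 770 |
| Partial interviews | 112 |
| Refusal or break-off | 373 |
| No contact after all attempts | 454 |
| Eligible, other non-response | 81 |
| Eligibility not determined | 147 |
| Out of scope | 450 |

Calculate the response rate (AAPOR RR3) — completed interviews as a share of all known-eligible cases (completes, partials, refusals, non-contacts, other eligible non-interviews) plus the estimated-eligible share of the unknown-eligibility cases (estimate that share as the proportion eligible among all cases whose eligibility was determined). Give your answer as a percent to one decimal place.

40.4%

Num → 770
Known eligible → 770 + 112 + 373 + 454 + 81 = 1790
e = 1790 / (1790 + 450) = 1790 / 2240 = 0.7991
e × U → 0.7991 × 147 = 117.47
Denominator → 1790 + 117.47 = 1907.47
RR3 = 770 / 1907.47 = 0.4037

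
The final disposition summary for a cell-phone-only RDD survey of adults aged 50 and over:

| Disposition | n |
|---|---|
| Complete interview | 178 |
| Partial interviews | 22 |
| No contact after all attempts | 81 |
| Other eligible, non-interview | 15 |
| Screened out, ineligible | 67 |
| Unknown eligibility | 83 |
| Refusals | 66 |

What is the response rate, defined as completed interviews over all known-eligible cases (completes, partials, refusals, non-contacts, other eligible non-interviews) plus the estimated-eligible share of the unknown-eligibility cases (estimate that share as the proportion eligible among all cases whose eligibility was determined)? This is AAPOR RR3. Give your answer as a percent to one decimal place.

Top: 178
Eligible (known): 178 + 22 + 66 + 81 + 15 = 362
e = 362 / (362 + 67) = 362 / 429 = 0.8438
Estimated eligible among unknowns: 0.8438 × 83 = 70.04
Denominator: 362 + 70.04 = 432.04
RR3 = 178 / 432.04 = 0.4120

41.2%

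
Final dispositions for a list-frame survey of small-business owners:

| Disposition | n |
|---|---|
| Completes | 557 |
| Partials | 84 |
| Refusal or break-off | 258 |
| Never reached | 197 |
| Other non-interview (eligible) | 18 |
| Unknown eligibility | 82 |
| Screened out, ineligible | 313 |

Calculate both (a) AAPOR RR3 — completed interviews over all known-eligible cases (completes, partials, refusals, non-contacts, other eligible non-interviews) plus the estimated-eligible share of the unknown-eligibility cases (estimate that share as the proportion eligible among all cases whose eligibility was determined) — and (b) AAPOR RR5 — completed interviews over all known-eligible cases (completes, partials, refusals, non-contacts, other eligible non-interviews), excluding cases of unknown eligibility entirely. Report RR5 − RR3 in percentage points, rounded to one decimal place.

2.7

Numerator: 557
Known eligible: 557 + 84 + 258 + 197 + 18 = 1114
e = 1114 / (1114 + 313) = 1114 / 1427 = 0.7807
Eligible share of unknowns: 0.7807 × 82 = 64.02
Denominator: 1114 + 64.02 = 1178.02
RR3 = 557 / 1178.02 = 0.4728
Denominator: 557 + 84 + 258 + 197 + 18 = 1114
RR5 = 557 / 1114 = 0.5000
Difference = 50.00 − 47.28 = 2.72 percentage points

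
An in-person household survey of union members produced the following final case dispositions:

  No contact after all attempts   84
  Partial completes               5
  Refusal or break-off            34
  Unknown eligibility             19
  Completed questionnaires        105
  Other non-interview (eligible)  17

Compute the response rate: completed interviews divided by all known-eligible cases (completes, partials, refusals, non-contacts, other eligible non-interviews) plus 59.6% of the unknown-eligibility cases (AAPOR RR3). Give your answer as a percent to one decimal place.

Numerator → 105
Known eligible → 105 + 5 + 34 + 84 + 17 = 245
Eligible share of unknowns → 0.5960 × 19 = 11.32
Denom → 245 + 11.32 = 256.32
RR3 = 105 / 256.32 = 0.4096

41.0%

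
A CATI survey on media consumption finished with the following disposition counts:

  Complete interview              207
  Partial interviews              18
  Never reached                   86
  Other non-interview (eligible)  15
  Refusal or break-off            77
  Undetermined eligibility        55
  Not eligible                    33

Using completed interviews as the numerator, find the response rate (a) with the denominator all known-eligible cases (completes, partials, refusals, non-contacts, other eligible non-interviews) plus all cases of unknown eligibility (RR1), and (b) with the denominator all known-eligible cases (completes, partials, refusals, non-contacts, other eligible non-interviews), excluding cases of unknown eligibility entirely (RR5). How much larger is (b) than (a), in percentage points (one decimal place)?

Num = 207
Denominator = 207 + 18 + 77 + 86 + 15 + 55 = 458
RR1 = 207 / 458 = 0.4520
Denominator = 207 + 18 + 77 + 86 + 15 = 403
RR5 = 207 / 403 = 0.5136
Difference = 51.36 − 45.20 = 6.16 percentage points

6.2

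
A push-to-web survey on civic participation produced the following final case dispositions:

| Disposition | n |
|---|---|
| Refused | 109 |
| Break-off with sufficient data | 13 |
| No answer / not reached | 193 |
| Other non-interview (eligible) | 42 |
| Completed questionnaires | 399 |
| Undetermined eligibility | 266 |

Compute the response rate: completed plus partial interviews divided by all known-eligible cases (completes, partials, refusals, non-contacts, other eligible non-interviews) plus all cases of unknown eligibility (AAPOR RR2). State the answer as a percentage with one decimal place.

Top → 399 + 13 = 412
Base → 399 + 13 + 109 + 193 + 42 + 266 = 1022
RR2 = 412 / 1022 = 0.4031

40.3%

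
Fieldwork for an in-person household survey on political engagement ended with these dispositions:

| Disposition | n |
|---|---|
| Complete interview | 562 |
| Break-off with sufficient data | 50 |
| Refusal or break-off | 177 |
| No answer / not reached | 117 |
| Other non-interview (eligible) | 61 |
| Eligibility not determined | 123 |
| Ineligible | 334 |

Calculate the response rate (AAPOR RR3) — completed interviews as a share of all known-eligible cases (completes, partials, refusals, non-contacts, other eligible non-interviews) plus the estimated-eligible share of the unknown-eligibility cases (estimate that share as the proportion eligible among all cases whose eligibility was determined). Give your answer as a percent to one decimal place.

Top = 562
Determined eligible = 562 + 50 + 177 + 117 + 61 = 967
e = 967 / (967 + 334) = 967 / 1301 = 0.7433
Eligible share of unknowns = 0.7433 × 123 = 91.43
Denominator = 967 + 91.43 = 1058.43
RR3 = 562 / 1058.43 = 0.5310

53.1%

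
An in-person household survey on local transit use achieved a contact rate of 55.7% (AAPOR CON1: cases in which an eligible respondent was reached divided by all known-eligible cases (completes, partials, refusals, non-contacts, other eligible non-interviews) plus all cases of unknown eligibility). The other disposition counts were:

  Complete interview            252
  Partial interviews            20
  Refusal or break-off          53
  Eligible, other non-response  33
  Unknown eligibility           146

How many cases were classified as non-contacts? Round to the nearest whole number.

139

Top: 252 + 20 + 53 + 33 = 358
CON1 = 358 / D = 0.557
D = 358 / 0.557 = 642.7
Other denominator terms total 504
non-contacts = 642.7 − 504 ≈ 139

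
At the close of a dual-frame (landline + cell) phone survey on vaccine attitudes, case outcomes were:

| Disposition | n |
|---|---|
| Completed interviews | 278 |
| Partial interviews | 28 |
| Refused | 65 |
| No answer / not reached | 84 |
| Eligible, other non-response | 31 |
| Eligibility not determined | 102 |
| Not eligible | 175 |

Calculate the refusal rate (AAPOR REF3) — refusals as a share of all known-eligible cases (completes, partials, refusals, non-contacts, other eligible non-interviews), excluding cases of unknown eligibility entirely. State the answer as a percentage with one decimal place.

13.4%

Numerator = 65
Denominator = 278 + 28 + 65 + 84 + 31 = 486
REF3 = 65 / 486 = 0.1337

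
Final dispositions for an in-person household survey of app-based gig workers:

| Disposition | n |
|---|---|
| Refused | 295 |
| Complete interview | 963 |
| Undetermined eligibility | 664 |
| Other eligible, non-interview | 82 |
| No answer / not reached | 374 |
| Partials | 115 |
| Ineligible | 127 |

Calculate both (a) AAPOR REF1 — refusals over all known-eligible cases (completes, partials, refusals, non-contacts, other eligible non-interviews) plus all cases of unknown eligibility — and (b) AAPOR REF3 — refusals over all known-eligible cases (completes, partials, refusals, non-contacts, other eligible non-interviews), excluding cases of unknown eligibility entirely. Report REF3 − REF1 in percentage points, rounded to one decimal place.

Num: 295
Denominator: 963 + 115 + 295 + 374 + 82 + 664 = 2493
REF1 = 295 / 2493 = 0.1183
Denominator: 963 + 115 + 295 + 374 + 82 = 1829
REF3 = 295 / 1829 = 0.1613
Difference = 16.13 − 11.83 = 4.30 percentage points

4.3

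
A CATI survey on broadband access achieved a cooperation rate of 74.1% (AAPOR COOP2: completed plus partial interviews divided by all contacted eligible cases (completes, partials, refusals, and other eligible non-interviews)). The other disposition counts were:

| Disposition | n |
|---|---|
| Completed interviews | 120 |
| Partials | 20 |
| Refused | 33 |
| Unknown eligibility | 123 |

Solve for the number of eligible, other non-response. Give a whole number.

Num: 120 + 20 = 140
COOP2 = 140 / D = 0.741
D = 140 / 0.741 = 188.9
Other denominator terms total 173
eligible, other non-response = 188.9 − 173 ≈ 16

16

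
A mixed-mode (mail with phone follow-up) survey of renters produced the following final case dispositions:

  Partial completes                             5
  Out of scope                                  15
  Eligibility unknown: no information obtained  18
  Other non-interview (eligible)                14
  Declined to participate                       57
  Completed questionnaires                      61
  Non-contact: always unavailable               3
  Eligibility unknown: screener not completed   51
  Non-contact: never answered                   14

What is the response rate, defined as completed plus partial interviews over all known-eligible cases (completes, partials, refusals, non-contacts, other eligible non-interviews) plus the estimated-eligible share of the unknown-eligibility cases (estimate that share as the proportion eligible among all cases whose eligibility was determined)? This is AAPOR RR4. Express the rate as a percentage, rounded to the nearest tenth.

30.4%

Never reached = 14 + 3 = 17
Unknown if eligible = 51 + 18 = 69
Num = 61 + 5 = 66
Eligible (known) = 61 + 5 + 57 + 17 + 14 = 154
e = 154 / (154 + 15) = 154 / 169 = 0.9112
Estimated eligible among unknowns = 0.9112 × 69 = 62.87
Base = 154 + 62.87 = 216.87
RR4 = 66 / 216.87 = 0.3043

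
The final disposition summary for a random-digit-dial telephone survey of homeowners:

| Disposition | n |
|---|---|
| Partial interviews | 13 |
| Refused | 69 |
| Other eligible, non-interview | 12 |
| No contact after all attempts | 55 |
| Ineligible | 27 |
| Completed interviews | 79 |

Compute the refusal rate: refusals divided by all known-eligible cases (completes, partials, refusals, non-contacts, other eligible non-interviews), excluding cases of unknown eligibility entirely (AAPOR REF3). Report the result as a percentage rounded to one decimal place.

30.3%

Top = 69
Denom = 79 + 13 + 69 + 55 + 12 = 228
REF3 = 69 / 228 = 0.3026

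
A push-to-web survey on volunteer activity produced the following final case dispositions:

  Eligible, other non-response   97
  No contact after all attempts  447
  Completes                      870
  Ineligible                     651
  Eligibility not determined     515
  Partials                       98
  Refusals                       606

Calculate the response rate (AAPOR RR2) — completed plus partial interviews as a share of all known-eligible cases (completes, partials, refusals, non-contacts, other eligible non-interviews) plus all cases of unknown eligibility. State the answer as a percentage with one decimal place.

36.8%

Top = 870 + 98 = 968
Denominator = 870 + 98 + 606 + 447 + 97 + 515 = 2633
RR2 = 968 / 2633 = 0.3676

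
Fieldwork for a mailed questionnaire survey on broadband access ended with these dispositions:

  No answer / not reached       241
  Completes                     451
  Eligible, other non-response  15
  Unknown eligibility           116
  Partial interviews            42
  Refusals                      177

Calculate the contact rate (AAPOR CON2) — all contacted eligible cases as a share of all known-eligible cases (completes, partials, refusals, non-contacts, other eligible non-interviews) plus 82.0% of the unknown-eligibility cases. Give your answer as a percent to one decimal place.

67.1%

Numerator → 451 + 42 + 177 + 15 = 685
Eligible (known) → 451 + 42 + 177 + 241 + 15 = 926
e × U → 0.8200 × 116 = 95.12
Base → 926 + 95.12 = 1021.12
CON2 = 685 / 1021.12 = 0.6708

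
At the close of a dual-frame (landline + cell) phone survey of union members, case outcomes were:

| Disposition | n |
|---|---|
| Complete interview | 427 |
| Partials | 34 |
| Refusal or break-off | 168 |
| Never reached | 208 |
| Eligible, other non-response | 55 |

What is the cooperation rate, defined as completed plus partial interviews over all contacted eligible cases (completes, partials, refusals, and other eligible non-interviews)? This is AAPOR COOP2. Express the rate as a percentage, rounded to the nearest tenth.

67.4%

Numerator → 427 + 34 = 461
Base → 427 + 34 + 168 + 55 = 684
COOP2 = 461 / 684 = 0.6740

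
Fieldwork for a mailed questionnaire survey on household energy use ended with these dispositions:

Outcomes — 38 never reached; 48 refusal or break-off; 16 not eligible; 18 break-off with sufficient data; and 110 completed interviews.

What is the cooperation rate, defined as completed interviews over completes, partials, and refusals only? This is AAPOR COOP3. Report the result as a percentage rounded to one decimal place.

62.5%

Top → 110
Denom → 110 + 18 + 48 = 176
COOP3 = 110 / 176 = 0.6250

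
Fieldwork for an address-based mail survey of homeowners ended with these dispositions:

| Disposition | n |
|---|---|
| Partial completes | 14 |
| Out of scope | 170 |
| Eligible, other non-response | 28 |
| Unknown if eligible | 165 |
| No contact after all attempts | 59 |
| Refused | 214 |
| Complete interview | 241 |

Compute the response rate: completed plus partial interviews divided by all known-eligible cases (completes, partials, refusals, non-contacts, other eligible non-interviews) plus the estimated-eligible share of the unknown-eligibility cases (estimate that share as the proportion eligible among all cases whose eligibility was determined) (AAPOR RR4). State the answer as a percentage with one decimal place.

Num: 241 + 14 = 255
Known eligible: 241 + 14 + 214 + 59 + 28 = 556
e = 556 / (556 + 170) = 556 / 726 = 0.7658
Estimated eligible among unknowns: 0.7658 × 165 = 126.36
Base: 556 + 126.36 = 682.36
RR4 = 255 / 682.36 = 0.3737

37.4%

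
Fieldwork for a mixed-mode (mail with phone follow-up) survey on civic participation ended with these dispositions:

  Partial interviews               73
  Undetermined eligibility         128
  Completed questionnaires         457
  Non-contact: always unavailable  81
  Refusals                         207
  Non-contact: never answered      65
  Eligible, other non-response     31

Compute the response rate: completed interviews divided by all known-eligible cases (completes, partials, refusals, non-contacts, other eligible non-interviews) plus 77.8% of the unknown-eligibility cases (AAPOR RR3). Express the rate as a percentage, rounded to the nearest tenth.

No contact after all attempts = 65 + 81 = 146
Top = 457
Known eligible = 457 + 73 + 207 + 146 + 31 = 914
Eligible share of unknowns = 0.7780 × 128 = 99.58
Base = 914 + 99.58 = 1013.58
RR3 = 457 / 1013.58 = 0.4509

45.1%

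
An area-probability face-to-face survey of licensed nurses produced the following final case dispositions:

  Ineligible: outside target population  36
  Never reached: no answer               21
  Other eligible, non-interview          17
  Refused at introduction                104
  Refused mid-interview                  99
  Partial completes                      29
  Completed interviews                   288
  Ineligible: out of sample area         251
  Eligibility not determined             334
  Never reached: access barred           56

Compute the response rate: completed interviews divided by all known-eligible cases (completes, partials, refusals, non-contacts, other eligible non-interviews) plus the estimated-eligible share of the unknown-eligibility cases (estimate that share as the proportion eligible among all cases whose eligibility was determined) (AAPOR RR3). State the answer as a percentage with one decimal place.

34.2%

Refusals = 104 + 99 = 203
No contact after all attempts = 21 + 56 = 77
Out of scope = 36 + 251 = 287
Top = 288
Eligible (known) = 288 + 29 + 203 + 77 + 17 = 614
e = 614 / (614 + 287) = 614 / 901 = 0.6815
Estimated eligible among unknowns = 0.6815 × 334 = 227.62
Denom = 614 + 227.62 = 841.62
RR3 = 288 / 841.62 = 0.3422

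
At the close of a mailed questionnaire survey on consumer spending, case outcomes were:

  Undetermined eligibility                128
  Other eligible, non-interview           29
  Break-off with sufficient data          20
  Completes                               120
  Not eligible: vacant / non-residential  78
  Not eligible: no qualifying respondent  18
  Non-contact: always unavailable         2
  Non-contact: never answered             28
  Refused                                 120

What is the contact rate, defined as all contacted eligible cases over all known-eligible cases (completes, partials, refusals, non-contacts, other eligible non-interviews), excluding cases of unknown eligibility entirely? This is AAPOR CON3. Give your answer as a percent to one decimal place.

No answer / not reached = 28 + 2 = 30
Out of scope = 18 + 78 = 96
Numerator = 120 + 20 + 120 + 29 = 289
Denom = 120 + 20 + 120 + 30 + 29 = 319
CON3 = 289 / 319 = 0.9060

90.6%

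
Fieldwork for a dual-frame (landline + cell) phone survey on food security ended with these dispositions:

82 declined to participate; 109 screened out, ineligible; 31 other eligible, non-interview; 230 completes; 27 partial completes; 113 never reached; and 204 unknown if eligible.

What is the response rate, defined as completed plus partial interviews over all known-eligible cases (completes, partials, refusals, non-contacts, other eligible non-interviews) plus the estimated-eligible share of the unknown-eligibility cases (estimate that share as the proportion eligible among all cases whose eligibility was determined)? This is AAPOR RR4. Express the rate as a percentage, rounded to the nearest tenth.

39.6%

Numerator = 230 + 27 = 257
Determined eligible = 230 + 27 + 82 + 113 + 31 = 483
e = 483 / (483 + 109) = 483 / 592 = 0.8159
e × U = 0.8159 × 204 = 166.44
Base = 483 + 166.44 = 649.44
RR4 = 257 / 649.44 = 0.3957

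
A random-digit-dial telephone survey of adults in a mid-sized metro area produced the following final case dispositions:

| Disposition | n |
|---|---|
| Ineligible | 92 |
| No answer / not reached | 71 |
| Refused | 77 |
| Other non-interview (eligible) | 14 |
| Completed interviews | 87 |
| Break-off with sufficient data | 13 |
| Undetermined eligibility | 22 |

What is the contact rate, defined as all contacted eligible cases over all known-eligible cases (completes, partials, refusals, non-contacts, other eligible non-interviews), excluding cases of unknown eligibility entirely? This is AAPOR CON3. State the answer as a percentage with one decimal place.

72.9%

Num = 87 + 13 + 77 + 14 = 191
Denominator = 87 + 13 + 77 + 71 + 14 = 262
CON3 = 191 / 262 = 0.7290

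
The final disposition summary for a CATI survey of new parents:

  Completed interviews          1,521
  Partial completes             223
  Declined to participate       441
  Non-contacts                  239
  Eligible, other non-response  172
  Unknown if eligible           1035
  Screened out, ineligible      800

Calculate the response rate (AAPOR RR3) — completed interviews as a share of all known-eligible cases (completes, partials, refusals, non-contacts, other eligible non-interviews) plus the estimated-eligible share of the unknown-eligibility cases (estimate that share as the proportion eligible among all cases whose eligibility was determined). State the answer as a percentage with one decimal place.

Num → 1521
Determined eligible → 1521 + 223 + 441 + 239 + 172 = 2596
e = 2596 / (2596 + 800) = 2596 / 3396 = 0.7644
Eligible share of unknowns → 0.7644 × 1035 = 791.15
Denominator → 2596 + 791.15 = 3387.15
RR3 = 1521 / 3387.15 = 0.4491

44.9%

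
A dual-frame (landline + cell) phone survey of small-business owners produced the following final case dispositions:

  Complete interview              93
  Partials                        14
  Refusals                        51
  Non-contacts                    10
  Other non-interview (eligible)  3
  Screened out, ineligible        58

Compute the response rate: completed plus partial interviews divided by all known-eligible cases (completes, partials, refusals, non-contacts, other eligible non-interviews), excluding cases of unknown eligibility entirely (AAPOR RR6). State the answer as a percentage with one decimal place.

62.6%

Top: 93 + 14 = 107
Denominator: 93 + 14 + 51 + 10 + 3 = 171
RR6 = 107 / 171 = 0.6257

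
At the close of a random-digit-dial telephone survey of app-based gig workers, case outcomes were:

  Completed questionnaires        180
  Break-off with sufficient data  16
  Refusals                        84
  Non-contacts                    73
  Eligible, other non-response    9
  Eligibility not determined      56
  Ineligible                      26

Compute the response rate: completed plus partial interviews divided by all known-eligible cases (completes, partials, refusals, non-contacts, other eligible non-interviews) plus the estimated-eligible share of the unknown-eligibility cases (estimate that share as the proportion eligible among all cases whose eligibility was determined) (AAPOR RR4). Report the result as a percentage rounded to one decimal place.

47.3%

Numerator: 180 + 16 = 196
Eligible (known): 180 + 16 + 84 + 73 + 9 = 362
e = 362 / (362 + 26) = 362 / 388 = 0.9330
e × U: 0.9330 × 56 = 52.25
Base: 362 + 52.25 = 414.25
RR4 = 196 / 414.25 = 0.4731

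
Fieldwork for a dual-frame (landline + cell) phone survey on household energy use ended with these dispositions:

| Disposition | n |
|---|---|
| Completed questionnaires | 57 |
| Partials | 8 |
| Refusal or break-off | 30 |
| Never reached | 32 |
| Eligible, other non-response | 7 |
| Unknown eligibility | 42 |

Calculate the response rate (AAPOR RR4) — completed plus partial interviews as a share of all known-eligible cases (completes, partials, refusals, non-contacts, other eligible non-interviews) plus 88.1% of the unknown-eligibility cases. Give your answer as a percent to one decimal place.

38.0%

Numerator → 57 + 8 = 65
Eligible (known) → 57 + 8 + 30 + 32 + 7 = 134
e × U → 0.8810 × 42 = 37.00
Denom → 134 + 37.00 = 171.00
RR4 = 65 / 171.00 = 0.3801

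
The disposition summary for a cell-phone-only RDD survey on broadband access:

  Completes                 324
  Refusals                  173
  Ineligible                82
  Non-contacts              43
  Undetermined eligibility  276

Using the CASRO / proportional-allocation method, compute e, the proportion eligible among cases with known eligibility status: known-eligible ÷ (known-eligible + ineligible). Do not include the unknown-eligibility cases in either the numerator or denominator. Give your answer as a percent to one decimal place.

Eligible (known) → 324 + 173 + 43 = 540
e = 540 / (540 + 82) = 540 / 622 = 0.8682

86.8%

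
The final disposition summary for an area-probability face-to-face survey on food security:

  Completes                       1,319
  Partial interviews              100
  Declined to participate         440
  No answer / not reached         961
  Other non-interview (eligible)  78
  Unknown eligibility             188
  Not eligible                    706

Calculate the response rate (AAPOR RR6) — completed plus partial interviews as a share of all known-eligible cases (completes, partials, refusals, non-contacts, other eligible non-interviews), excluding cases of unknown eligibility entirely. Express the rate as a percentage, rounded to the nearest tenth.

Num = 1319 + 100 = 1419
Denom = 1319 + 100 + 440 + 961 + 78 = 2898
RR6 = 1419 / 2898 = 0.4896

49.0%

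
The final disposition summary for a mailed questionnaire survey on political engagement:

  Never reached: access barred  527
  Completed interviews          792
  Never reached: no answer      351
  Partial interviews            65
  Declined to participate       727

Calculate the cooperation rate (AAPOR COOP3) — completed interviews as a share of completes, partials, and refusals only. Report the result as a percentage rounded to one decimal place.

Non-contacts = 351 + 527 = 878
Numerator = 792
Denominator = 792 + 65 + 727 = 1584
COOP3 = 792 / 1584 = 0.5000

50.0%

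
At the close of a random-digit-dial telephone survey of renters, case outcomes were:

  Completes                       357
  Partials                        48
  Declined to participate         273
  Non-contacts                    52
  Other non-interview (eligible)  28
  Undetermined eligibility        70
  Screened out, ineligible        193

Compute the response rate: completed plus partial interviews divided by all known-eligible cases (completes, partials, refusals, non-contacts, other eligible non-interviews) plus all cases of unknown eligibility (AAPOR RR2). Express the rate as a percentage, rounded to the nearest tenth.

48.9%

Num = 357 + 48 = 405
Denominator = 357 + 48 + 273 + 52 + 28 + 70 = 828
RR2 = 405 / 828 = 0.4891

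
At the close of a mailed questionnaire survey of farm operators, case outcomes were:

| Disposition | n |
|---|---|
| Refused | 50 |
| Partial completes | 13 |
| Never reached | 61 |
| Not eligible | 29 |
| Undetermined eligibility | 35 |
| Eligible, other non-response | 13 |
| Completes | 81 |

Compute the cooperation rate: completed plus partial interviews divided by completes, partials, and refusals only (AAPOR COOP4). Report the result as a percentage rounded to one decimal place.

65.3%

Numerator = 81 + 13 = 94
Base = 81 + 13 + 50 = 144
COOP4 = 94 / 144 = 0.6528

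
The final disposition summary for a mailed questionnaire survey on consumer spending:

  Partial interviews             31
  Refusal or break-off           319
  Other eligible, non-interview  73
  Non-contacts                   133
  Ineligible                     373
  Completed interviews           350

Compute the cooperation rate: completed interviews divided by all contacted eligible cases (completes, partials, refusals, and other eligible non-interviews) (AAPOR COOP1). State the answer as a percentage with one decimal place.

Top: 350
Denom: 350 + 31 + 319 + 73 = 773
COOP1 = 350 / 773 = 0.4528

45.3%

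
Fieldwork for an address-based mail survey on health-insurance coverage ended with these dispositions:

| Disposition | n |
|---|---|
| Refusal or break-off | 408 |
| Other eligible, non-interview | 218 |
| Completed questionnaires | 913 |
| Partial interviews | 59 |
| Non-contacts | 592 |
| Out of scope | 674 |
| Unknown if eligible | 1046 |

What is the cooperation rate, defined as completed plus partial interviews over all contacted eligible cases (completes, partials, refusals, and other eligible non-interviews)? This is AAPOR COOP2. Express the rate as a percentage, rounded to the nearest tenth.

60.8%

Numerator: 913 + 59 = 972
Denominator: 913 + 59 + 408 + 218 = 1598
COOP2 = 972 / 1598 = 0.6083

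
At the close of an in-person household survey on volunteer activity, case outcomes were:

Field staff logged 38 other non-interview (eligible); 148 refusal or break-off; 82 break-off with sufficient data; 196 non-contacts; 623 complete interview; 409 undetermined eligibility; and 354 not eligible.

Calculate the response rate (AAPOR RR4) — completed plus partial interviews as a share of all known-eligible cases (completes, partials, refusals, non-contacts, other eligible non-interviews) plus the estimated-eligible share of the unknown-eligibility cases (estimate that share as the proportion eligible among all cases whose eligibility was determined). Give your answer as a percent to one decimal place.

50.5%

Num: 623 + 82 = 705
Eligible (known): 623 + 82 + 148 + 196 + 38 = 1087
e = 1087 / (1087 + 354) = 1087 / 1441 = 0.7543
Eligible share of unknowns: 0.7543 × 409 = 308.51
Base: 1087 + 308.51 = 1395.51
RR4 = 705 / 1395.51 = 0.5052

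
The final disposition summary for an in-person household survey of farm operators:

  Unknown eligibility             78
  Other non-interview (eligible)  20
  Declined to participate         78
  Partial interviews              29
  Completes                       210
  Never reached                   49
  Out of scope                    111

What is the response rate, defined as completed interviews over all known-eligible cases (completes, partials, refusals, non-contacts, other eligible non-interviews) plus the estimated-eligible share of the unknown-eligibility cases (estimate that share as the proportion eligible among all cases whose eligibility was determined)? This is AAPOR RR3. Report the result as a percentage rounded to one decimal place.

47.0%

Num: 210
Determined eligible: 210 + 29 + 78 + 49 + 20 = 386
e = 386 / (386 + 111) = 386 / 497 = 0.7767
e × U: 0.7767 × 78 = 60.58
Base: 386 + 60.58 = 446.58
RR3 = 210 / 446.58 = 0.4702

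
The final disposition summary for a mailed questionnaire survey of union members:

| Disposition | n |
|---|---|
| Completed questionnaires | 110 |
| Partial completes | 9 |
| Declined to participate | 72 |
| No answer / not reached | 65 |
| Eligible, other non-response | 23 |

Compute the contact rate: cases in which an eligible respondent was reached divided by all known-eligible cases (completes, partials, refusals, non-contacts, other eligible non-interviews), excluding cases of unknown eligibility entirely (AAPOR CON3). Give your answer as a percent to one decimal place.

76.7%

Num = 110 + 9 + 72 + 23 = 214
Base = 110 + 9 + 72 + 65 + 23 = 279
CON3 = 214 / 279 = 0.7670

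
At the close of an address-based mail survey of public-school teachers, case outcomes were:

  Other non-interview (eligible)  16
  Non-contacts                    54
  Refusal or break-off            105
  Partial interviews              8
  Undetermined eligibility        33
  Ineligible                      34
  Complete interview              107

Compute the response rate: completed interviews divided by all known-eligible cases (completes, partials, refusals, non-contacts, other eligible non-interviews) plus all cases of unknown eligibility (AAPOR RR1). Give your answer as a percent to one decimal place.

33.1%

Top = 107
Denom = 107 + 8 + 105 + 54 + 16 + 33 = 323
RR1 = 107 / 323 = 0.3313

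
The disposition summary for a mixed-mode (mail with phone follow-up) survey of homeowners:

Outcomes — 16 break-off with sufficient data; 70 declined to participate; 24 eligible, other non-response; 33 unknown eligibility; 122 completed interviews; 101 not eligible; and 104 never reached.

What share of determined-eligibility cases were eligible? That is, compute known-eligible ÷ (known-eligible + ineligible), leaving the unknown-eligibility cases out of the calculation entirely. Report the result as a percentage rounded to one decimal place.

76.9%

Eligible (known): 122 + 16 + 70 + 104 + 24 = 336
e = 336 / (336 + 101) = 336 / 437 = 0.7689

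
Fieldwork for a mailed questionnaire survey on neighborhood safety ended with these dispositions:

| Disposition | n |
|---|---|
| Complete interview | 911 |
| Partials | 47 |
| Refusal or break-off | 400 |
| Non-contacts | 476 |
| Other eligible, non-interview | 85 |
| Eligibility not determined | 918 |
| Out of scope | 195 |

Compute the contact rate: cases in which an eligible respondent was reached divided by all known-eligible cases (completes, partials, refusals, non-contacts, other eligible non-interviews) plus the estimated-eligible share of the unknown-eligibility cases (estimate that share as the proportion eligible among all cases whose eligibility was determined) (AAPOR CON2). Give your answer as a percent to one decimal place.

52.4%

Num: 911 + 47 + 400 + 85 = 1443
Eligible (known): 911 + 47 + 400 + 476 + 85 = 1919
e = 1919 / (1919 + 195) = 1919 / 2114 = 0.9078
Estimated eligible among unknowns: 0.9078 × 918 = 833.36
Denom: 1919 + 833.36 = 2752.36
CON2 = 1443 / 2752.36 = 0.5243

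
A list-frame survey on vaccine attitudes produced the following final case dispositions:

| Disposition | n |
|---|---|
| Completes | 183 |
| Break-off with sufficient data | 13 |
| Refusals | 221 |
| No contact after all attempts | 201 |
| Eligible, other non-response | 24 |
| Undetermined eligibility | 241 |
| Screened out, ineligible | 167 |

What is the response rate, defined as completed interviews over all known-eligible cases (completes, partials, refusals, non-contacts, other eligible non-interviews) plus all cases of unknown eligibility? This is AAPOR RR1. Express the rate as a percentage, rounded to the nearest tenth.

Numerator = 183
Denom = 183 + 13 + 221 + 201 + 24 + 241 = 883
RR1 = 183 / 883 = 0.2072

20.7%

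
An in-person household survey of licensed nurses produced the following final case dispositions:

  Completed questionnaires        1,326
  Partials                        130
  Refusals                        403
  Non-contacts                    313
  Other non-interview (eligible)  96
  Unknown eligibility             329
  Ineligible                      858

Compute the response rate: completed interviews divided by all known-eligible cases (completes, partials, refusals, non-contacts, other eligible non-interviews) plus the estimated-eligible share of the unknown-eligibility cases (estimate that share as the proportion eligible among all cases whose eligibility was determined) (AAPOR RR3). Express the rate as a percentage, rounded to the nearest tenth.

Top = 1326
Eligible (known) = 1326 + 130 + 403 + 313 + 96 = 2268
e = 2268 / (2268 + 858) = 2268 / 3126 = 0.7255
Eligible share of unknowns = 0.7255 × 329 = 238.69
Denom = 2268 + 238.69 = 2506.69
RR3 = 1326 / 2506.69 = 0.5290

52.9%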